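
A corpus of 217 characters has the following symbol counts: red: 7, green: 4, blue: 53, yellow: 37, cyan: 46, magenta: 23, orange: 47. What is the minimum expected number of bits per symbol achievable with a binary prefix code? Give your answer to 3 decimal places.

Probabilities are the counts divided by 217.
Repeatedly combine the two least-probable nodes; the expected code length is the sum of the merged weights.
merge 4/217 + 1/31 → 11/217
merge 11/217 + 23/217 → 34/217
merge 34/217 + 37/217 → 71/217
merge 46/217 + 47/217 → 3/7
merge 53/217 + 71/217 → 4/7
merge 3/7 + 4/7 → 1
L = 11/217 + 34/217 + 71/217 + 3/7 + 4/7 + 1 = 550/217 ≈ 2.535 bits/symbol.

2.535 bits/symbol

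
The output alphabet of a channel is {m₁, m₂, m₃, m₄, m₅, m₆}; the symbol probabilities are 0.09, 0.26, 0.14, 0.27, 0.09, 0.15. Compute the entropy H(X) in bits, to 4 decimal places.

H = −Σ pᵢ log₂ pᵢ.
−0.09·log₂(0.09) = 0.3127
−0.26·log₂(0.26) = 0.5053
−0.14·log₂(0.14) = 0.3971
−0.27·log₂(0.27) = 0.5100
−0.09·log₂(0.09) = 0.3127
−0.15·log₂(0.15) = 0.4105
Sum ≈ 2.4483 → 2.4483 bits.

2.4483 bits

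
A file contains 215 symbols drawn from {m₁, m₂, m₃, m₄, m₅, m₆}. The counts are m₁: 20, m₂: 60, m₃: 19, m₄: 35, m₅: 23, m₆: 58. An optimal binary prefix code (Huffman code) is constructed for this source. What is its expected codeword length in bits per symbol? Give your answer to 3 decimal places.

Probabilities are the counts divided by 215.
Repeatedly combine the two least-probable nodes; the expected code length is the sum of the merged weights.
merge 19/215 + 4/43 → 39/215
merge 23/215 + 7/43 → 58/215
merge 39/215 + 58/215 → 97/215
merge 58/215 + 12/43 → 118/215
merge 97/215 + 118/215 → 1
L = 39/215 + 58/215 + 97/215 + 118/215 + 1 = 527/215 ≈ 2.451 bits/symbol.

2.451 bits/symbol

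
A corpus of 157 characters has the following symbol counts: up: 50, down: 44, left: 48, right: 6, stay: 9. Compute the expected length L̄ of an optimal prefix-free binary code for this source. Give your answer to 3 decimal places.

2.096 bits/symbol

Probabilities are the counts divided by 157.
Repeatedly combine the two least-probable nodes; the expected code length is the sum of the merged weights.
merge 6/157 + 9/157 → 15/157
merge 15/157 + 44/157 → 59/157
merge 48/157 + 50/157 → 98/157
merge 59/157 + 98/157 → 1
L = 15/157 + 59/157 + 98/157 + 1 = 329/157 ≈ 2.096 bits/symbol.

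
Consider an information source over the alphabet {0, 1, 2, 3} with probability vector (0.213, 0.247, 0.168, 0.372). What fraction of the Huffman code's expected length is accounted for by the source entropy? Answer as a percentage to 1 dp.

Entropy H = −Σ p log₂ p ≈ 1.9366 bits.
Huffman merges: 21/125+213/1000→381/1000; 247/1000+93/250→619/1000; 381/1000+619/1000→1. L = 2 ≈ 2.0000.
Efficiency = H/L = 1.9366/2.0000 = 96.8%.

96.8%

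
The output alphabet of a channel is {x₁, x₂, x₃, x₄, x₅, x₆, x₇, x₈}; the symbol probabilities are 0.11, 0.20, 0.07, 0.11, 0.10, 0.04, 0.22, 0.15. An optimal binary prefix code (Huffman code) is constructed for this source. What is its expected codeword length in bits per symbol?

2.89 bits/symbol

Repeatedly combine the two least-probable nodes; the expected code length is the sum of the merged weights.
merge 1/25 + 7/100 → 11/100
merge 1/10 + 11/100 → 21/100
merge 11/100 + 11/100 → 11/50
merge 3/20 + 1/5 → 7/20
merge 21/100 + 11/50 → 43/100
merge 11/50 + 7/20 → 57/100
merge 43/100 + 57/100 → 1
L = 11/100 + 21/100 + 11/50 + 7/20 + 43/100 + 57/100 + 1 = 289/100 = 2.89 bits/symbol.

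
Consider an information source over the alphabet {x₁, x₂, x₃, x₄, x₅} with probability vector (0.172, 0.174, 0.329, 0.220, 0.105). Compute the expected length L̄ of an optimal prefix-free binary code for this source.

Repeatedly combine the two least-probable nodes; the expected code length is the sum of the merged weights.
merge 21/200 + 43/250 → 277/1000
merge 87/500 + 11/50 → 197/500
merge 277/1000 + 329/1000 → 303/500
merge 197/500 + 303/500 → 1
L = 277/1000 + 197/500 + 303/500 + 1 = 2277/1000 = 2.277 bits/symbol.

2.277 bits/symbol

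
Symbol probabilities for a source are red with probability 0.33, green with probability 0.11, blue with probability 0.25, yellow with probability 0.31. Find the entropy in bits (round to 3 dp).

1.902 bits

H = −Σ pᵢ log₂ pᵢ.
−0.33·log₂(0.33) = 0.5278
−0.11·log₂(0.11) = 0.3503
−0.25·log₂(0.25) = 0.5000
−0.31·log₂(0.31) = 0.5238
Sum ≈ 1.9019 → 1.902 bits.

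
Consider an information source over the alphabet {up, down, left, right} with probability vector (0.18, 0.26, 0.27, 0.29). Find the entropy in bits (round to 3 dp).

H = −Σ pᵢ log₂ pᵢ.
−0.18·log₂(0.18) = 0.4453
−0.26·log₂(0.26) = 0.5053
−0.27·log₂(0.27) = 0.5100
−0.29·log₂(0.29) = 0.5179
Sum ≈ 1.9785 → 1.979 bits.

1.979 bits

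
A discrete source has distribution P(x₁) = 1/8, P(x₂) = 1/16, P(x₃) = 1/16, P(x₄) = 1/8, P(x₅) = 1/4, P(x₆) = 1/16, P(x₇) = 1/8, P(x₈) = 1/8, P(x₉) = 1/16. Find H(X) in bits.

Each probability is a power of 1/2, so log₂(1/p) is an integer.
H = Σ p·log₂(1/p) = 1/8·3 + 1/16·4 + 1/16·4 + 1/8·3 + 1/4·2 + 1/16·4 + 1/8·3 + 1/8·3 + 1/16·4 = 3 bits.

3 bits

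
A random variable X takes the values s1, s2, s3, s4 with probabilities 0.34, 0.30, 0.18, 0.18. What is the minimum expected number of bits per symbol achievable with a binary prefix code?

2 bits/symbol

Repeatedly combine the two least-probable nodes; the expected code length is the sum of the merged weights.
merge 9/50 + 9/50 → 9/25
merge 3/10 + 17/50 → 16/25
merge 9/25 + 16/25 → 1
L = 9/25 + 16/25 + 1 = 2 bits/symbol.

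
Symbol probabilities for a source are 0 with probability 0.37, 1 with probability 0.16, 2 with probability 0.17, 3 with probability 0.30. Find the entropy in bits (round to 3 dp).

1.909 bits

H = −Σ pᵢ log₂ pᵢ.
−0.37·log₂(0.37) = 0.5307
−0.16·log₂(0.16) = 0.4230
−0.17·log₂(0.17) = 0.4346
−0.30·log₂(0.30) = 0.5211
Sum ≈ 1.9094 → 1.909 bits.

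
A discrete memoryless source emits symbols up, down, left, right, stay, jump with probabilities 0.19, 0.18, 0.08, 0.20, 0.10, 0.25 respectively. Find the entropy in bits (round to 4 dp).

H = −Σ pᵢ log₂ pᵢ.
−0.19·log₂(0.19) = 0.4552
−0.18·log₂(0.18) = 0.4453
−0.08·log₂(0.08) = 0.2915
−0.20·log₂(0.20) = 0.4644
−0.10·log₂(0.10) = 0.3322
−0.25·log₂(0.25) = 0.5000
Sum ≈ 2.4886 → 2.4886 bits.

2.4886 bits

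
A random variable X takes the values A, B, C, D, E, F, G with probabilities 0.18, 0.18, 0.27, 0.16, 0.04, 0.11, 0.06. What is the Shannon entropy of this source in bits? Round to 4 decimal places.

H = −Σ pᵢ log₂ pᵢ.
−0.18·log₂(0.18) = 0.4453
−0.18·log₂(0.18) = 0.4453
−0.27·log₂(0.27) = 0.5100
−0.16·log₂(0.16) = 0.4230
−0.04·log₂(0.04) = 0.1858
−0.11·log₂(0.11) = 0.3503
−0.06·log₂(0.06) = 0.2435
Sum ≈ 2.6032 → 2.6032 bits.

2.6032 bits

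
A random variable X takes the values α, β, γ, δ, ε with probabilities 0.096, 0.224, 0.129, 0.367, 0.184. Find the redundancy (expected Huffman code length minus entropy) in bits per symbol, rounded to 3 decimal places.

0.056 bits

Entropy H = −Σ p log₂ p ≈ 2.1693 bits.
Huffman merges: 12/125+129/1000→9/40; 23/125+28/125→51/125; 9/40+367/1000→74/125; 51/125+74/125→1. L = 89/40 ≈ 2.2250.
L − H = 2.2250 − 2.1693 = 0.056 bits.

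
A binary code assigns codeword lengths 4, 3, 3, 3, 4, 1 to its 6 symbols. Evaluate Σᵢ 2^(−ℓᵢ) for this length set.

1

With common denominator 2^4 = 16: Σ 2^(−ℓᵢ) = 1/16 + 2/16 + 2/16 + 2/16 + 1/16 + 8/16 = 16/16 = 1.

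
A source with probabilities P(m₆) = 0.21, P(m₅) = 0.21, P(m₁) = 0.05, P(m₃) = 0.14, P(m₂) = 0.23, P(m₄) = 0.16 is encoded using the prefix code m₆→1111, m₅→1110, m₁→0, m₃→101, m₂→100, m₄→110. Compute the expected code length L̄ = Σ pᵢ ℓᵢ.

L̄ = Σ pᵢ·ℓᵢ = 0.21·4 + 0.21·4 + 0.05·1 + 0.14·3 + 0.23·3 + 0.16·3 = 3.32 bits/symbol.

3.32 bits/symbol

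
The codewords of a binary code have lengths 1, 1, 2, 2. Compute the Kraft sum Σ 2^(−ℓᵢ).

1.5

With common denominator 2^2 = 4: Σ 2^(−ℓᵢ) = 2/4 + 2/4 + 1/4 + 1/4 = 6/4 = 1.5.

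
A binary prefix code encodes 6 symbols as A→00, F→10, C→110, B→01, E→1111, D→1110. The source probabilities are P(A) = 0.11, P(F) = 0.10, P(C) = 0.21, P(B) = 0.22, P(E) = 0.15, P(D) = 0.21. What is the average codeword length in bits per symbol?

2.93 bits/symbol

L̄ = Σ pᵢ·ℓᵢ = 0.11·2 + 0.10·2 + 0.21·3 + 0.22·2 + 0.15·4 + 0.21·4 = 2.93 bits/symbol.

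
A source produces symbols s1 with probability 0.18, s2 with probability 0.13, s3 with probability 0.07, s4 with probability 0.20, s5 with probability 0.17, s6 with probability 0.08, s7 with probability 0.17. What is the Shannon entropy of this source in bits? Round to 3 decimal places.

2.722 bits

H = −Σ pᵢ log₂ pᵢ.
−0.18·log₂(0.18) = 0.4453
−0.13·log₂(0.13) = 0.3826
−0.07·log₂(0.07) = 0.2686
−0.20·log₂(0.20) = 0.4644
−0.17·log₂(0.17) = 0.4346
−0.08·log₂(0.08) = 0.2915
−0.17·log₂(0.17) = 0.4346
Sum ≈ 2.7216 → 2.722 bits.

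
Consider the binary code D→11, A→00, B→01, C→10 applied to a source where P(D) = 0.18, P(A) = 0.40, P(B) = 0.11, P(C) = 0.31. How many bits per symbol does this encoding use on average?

L̄ = Σ pᵢ·ℓᵢ = 0.18·2 + 0.40·2 + 0.11·2 + 0.31·2 = 2 bits/symbol.

2 bits/symbol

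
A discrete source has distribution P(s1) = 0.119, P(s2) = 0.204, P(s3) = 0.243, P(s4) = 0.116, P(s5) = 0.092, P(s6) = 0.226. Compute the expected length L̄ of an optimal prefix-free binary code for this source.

2.531 bits/symbol

Repeatedly combine the two least-probable nodes; the expected code length is the sum of the merged weights.
merge 23/250 + 29/250 → 26/125
merge 119/1000 + 51/250 → 323/1000
merge 26/125 + 113/500 → 217/500
merge 243/1000 + 323/1000 → 283/500
merge 217/500 + 283/500 → 1
L = 26/125 + 323/1000 + 217/500 + 283/500 + 1 = 2531/1000 = 2.531 bits/symbol.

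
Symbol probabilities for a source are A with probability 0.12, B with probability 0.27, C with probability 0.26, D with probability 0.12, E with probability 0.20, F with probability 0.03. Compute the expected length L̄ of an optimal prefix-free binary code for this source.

2.42 bits/symbol

Repeatedly combine the two least-probable nodes; the expected code length is the sum of the merged weights.
merge 3/100 + 3/25 → 3/20
merge 3/25 + 3/20 → 27/100
merge 1/5 + 13/50 → 23/50
merge 27/100 + 27/100 → 27/50
merge 23/50 + 27/50 → 1
L = 3/20 + 27/100 + 23/50 + 27/50 + 1 = 121/50 = 2.42 bits/symbol.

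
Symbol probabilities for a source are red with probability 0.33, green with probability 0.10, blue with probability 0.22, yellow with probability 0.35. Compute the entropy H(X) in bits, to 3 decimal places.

H = −Σ pᵢ log₂ pᵢ.
−0.33·log₂(0.33) = 0.5278
−0.10·log₂(0.10) = 0.3322
−0.22·log₂(0.22) = 0.4806
−0.35·log₂(0.35) = 0.5301
Sum ≈ 1.8707 → 1.871 bits.

1.871 bits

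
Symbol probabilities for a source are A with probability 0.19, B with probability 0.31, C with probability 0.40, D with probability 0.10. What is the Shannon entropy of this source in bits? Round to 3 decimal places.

H = −Σ pᵢ log₂ pᵢ.
−0.19·log₂(0.19) = 0.4552
−0.31·log₂(0.31) = 0.5238
−0.40·log₂(0.40) = 0.5288
−0.10·log₂(0.10) = 0.3322
Sum ≈ 1.8400 → 1.840 bits.

1.840 bits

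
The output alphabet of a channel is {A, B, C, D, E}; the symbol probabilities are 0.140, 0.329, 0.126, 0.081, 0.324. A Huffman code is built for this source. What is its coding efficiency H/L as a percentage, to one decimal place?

Entropy H = −Σ p log₂ p ≈ 2.1218 bits.
Huffman merges: 81/1000+63/500→207/1000; 7/50+207/1000→347/1000; 81/250+329/1000→653/1000; 347/1000+653/1000→1. L = 2207/1000 ≈ 2.2070.
Efficiency = H/L = 2.1218/2.2070 = 96.1%.

96.1%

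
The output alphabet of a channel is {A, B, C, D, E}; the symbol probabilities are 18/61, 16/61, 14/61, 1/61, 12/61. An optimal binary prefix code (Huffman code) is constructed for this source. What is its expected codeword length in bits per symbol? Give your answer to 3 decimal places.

2.213 bits/symbol

Repeatedly combine the two least-probable nodes; the expected code length is the sum of the merged weights.
merge 1/61 + 12/61 → 13/61
merge 13/61 + 14/61 → 27/61
merge 16/61 + 18/61 → 34/61
merge 27/61 + 34/61 → 1
L = 13/61 + 27/61 + 34/61 + 1 = 135/61 ≈ 2.213 bits/symbol.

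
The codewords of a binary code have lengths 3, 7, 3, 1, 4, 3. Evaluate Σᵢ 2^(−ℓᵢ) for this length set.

With common denominator 2^7 = 128: Σ 2^(−ℓᵢ) = 16/128 + 1/128 + 16/128 + 64/128 + 8/128 + 16/128 = 121/128 = 0.9453125.

0.9453125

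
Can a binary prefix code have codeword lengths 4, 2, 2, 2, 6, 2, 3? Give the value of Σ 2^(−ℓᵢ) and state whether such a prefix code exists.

With common denominator 2^6 = 64: Σ 2^(−ℓᵢ) = 4/64 + 16/64 + 16/64 + 16/64 + 1/64 + 16/64 + 8/64 = 77/64 = 1.203125.
Kraft's inequality requires Σ ≤ 1; here Σ = 1.203125 > 1, so no such prefix code exists.

1.203125; no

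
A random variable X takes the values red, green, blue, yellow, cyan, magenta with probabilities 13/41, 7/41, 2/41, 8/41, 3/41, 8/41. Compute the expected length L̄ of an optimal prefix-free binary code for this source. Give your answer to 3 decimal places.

2.415 bits/symbol

Repeatedly combine the two least-probable nodes; the expected code length is the sum of the merged weights.
merge 2/41 + 3/41 → 5/41
merge 5/41 + 7/41 → 12/41
merge 8/41 + 8/41 → 16/41
merge 12/41 + 13/41 → 25/41
merge 16/41 + 25/41 → 1
L = 5/41 + 12/41 + 16/41 + 25/41 + 1 = 99/41 ≈ 2.415 bits/symbol.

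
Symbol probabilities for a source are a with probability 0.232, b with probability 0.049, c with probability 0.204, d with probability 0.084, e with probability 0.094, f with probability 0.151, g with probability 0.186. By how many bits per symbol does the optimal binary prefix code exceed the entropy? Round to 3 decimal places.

Entropy H = −Σ p log₂ p ≈ 2.6541 bits.
Huffman merges: 49/1000+21/250→133/1000; 47/500+133/1000→227/1000; 151/1000+93/500→337/1000; 51/250+227/1000→431/1000; 29/125+337/1000→569/1000; 431/1000+569/1000→1. L = 2697/1000 ≈ 2.6970.
L − H = 2.6970 − 2.6541 = 0.043 bits.

0.043 bits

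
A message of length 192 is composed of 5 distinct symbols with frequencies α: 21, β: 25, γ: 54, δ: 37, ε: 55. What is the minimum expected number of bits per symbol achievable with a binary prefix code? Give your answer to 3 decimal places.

2.240 bits/symbol

Probabilities are the counts divided by 192.
Repeatedly combine the two least-probable nodes; the expected code length is the sum of the merged weights.
merge 7/64 + 25/192 → 23/96
merge 37/192 + 23/96 → 83/192
merge 9/32 + 55/192 → 109/192
merge 83/192 + 109/192 → 1
L = 23/96 + 83/192 + 109/192 + 1 = 215/96 ≈ 2.240 bits/symbol.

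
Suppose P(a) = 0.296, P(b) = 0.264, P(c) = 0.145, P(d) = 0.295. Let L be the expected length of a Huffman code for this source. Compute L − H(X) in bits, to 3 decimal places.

0.049 bits

Entropy H = −Σ p log₂ p ≈ 1.9506 bits.
Huffman merges: 29/200+33/125→409/1000; 59/200+37/125→591/1000; 409/1000+591/1000→1. L = 2 ≈ 2.0000.
L − H = 2.0000 − 1.9506 = 0.049 bits.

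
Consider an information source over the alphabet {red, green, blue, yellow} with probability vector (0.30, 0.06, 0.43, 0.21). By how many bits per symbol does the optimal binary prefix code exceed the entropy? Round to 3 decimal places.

Entropy H = −Σ p log₂ p ≈ 1.7610 bits.
Huffman merges: 3/50+21/100→27/100; 27/100+3/10→57/100; 43/100+57/100→1. L = 46/25 ≈ 1.8400.
L − H = 1.8400 − 1.7610 = 0.079 bits.

0.079 bits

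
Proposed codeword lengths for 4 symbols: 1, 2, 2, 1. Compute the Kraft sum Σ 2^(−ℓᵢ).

With common denominator 2^2 = 4: Σ 2^(−ℓᵢ) = 2/4 + 1/4 + 1/4 + 2/4 = 6/4 = 1.5.

1.5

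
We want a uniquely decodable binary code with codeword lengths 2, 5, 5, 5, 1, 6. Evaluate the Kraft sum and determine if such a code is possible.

0.859375; yes

With common denominator 2^6 = 64: Σ 2^(−ℓᵢ) = 16/64 + 2/64 + 2/64 + 2/64 + 32/64 + 1/64 = 55/64 = 0.859375.
Kraft's inequality requires Σ ≤ 1; here Σ = 0.859375 ≤ 1, so such a prefix code exists.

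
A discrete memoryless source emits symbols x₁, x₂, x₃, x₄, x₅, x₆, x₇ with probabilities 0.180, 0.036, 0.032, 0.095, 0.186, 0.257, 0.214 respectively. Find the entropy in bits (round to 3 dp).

H = −Σ pᵢ log₂ pᵢ.
−0.180·log₂(0.180) = 0.4453
−0.036·log₂(0.036) = 0.1727
−0.032·log₂(0.032) = 0.1589
−0.095·log₂(0.095) = 0.3226
−0.186·log₂(0.186) = 0.4514
−0.257·log₂(0.257) = 0.5038
−0.214·log₂(0.214) = 0.4760
Sum ≈ 2.5306 → 2.531 bits.

2.531 bits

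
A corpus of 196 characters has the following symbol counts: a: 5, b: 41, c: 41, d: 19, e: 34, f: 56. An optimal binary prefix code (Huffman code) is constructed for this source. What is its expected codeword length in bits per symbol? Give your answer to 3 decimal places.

Probabilities are the counts divided by 196.
Repeatedly combine the two least-probable nodes; the expected code length is the sum of the merged weights.
merge 5/196 + 19/196 → 6/49
merge 6/49 + 17/98 → 29/98
merge 41/196 + 41/196 → 41/98
merge 2/7 + 29/98 → 57/98
merge 41/98 + 57/98 → 1
L = 6/49 + 29/98 + 41/98 + 57/98 + 1 = 237/98 ≈ 2.418 bits/symbol.

2.418 bits/symbol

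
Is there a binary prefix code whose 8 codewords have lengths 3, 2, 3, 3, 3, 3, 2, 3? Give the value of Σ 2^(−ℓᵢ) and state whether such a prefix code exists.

With common denominator 2^3 = 8: Σ 2^(−ℓᵢ) = 1/8 + 2/8 + 1/8 + 1/8 + 1/8 + 1/8 + 2/8 + 1/8 = 10/8 = 1.25.
Kraft's inequality requires Σ ≤ 1; here Σ = 1.25 > 1, so no such prefix code exists.

1.25; no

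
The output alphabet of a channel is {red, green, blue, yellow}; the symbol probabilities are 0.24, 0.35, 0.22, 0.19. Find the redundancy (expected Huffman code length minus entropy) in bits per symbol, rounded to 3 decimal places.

Entropy H = −Σ p log₂ p ≈ 1.9600 bits.
Huffman merges: 19/100+11/50→41/100; 6/25+7/20→59/100; 41/100+59/100→1. L = 2 ≈ 2.0000.
L − H = 2.0000 − 1.9600 = 0.040 bits.

0.040 bits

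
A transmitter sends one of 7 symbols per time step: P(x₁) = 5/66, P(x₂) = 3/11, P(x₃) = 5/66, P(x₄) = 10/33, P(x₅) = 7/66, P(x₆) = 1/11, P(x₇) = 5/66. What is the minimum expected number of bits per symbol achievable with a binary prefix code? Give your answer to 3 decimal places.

2.576 bits/symbol

Repeatedly combine the two least-probable nodes; the expected code length is the sum of the merged weights.
merge 5/66 + 5/66 → 5/33
merge 5/66 + 1/11 → 1/6
merge 7/66 + 5/33 → 17/66
merge 1/6 + 17/66 → 14/33
merge 3/11 + 10/33 → 19/33
merge 14/33 + 19/33 → 1
L = 5/33 + 1/6 + 17/66 + 14/33 + 19/33 + 1 = 85/33 ≈ 2.576 bits/symbol.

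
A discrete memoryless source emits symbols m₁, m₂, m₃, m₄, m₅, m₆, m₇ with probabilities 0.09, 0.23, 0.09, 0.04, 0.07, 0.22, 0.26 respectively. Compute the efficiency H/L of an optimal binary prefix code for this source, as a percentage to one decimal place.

Entropy H = −Σ p log₂ p ≈ 2.5531 bits.
Huffman merges: 1/25+7/100→11/100; 9/100+9/100→9/50; 11/100+9/50→29/100; 11/50+23/100→9/20; 13/50+29/100→11/20; 9/20+11/20→1. L = 129/50 ≈ 2.5800.
Efficiency = H/L = 2.5531/2.5800 = 99.0%.

99.0%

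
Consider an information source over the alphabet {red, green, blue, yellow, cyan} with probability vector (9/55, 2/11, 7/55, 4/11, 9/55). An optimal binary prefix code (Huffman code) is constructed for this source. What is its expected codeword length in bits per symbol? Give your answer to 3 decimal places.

Repeatedly combine the two least-probable nodes; the expected code length is the sum of the merged weights.
merge 7/55 + 9/55 → 16/55
merge 9/55 + 2/11 → 19/55
merge 16/55 + 19/55 → 7/11
merge 4/11 + 7/11 → 1
L = 16/55 + 19/55 + 7/11 + 1 = 25/11 ≈ 2.273 bits/symbol.

2.273 bits/symbol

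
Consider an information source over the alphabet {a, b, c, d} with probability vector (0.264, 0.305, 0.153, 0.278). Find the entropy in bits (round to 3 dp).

H = −Σ pᵢ log₂ pᵢ.
−0.264·log₂(0.264) = 0.5072
−0.305·log₂(0.305) = 0.5225
−0.153·log₂(0.153) = 0.4144
−0.278·log₂(0.278) = 0.5134
Sum ≈ 1.9576 → 1.958 bits.

1.958 bits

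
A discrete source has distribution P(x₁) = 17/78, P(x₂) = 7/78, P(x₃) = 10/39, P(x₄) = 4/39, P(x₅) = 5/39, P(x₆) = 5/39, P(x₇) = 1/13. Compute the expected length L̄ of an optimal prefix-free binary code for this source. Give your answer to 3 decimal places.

Repeatedly combine the two least-probable nodes; the expected code length is the sum of the merged weights.
merge 1/13 + 7/78 → 1/6
merge 4/39 + 5/39 → 3/13
merge 5/39 + 1/6 → 23/78
merge 17/78 + 3/13 → 35/78
merge 10/39 + 23/78 → 43/78
merge 35/78 + 43/78 → 1
L = 1/6 + 3/13 + 23/78 + 35/78 + 43/78 + 1 = 35/13 ≈ 2.692 bits/symbol.

2.692 bits/symbol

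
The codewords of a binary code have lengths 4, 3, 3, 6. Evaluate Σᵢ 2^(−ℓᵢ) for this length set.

0.328125

With common denominator 2^6 = 64: Σ 2^(−ℓᵢ) = 4/64 + 8/64 + 8/64 + 1/64 = 21/64 = 0.328125.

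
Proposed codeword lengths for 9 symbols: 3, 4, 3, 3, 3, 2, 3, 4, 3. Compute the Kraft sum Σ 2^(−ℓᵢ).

1.125

With common denominator 2^4 = 16: Σ 2^(−ℓᵢ) = 2/16 + 1/16 + 2/16 + 2/16 + 2/16 + 4/16 + 2/16 + 1/16 + 2/16 = 18/16 = 1.125.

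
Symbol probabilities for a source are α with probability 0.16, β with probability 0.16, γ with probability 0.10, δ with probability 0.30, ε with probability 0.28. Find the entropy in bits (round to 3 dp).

2.214 bits

H = −Σ pᵢ log₂ pᵢ.
−0.16·log₂(0.16) = 0.4230
−0.16·log₂(0.16) = 0.4230
−0.10·log₂(0.10) = 0.3322
−0.30·log₂(0.30) = 0.5211
−0.28·log₂(0.28) = 0.5142
Sum ≈ 2.2135 → 2.214 bits.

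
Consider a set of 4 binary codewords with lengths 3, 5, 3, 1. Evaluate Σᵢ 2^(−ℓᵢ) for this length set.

With common denominator 2^5 = 32: Σ 2^(−ℓᵢ) = 4/32 + 1/32 + 4/32 + 16/32 = 25/32 = 0.78125.

0.78125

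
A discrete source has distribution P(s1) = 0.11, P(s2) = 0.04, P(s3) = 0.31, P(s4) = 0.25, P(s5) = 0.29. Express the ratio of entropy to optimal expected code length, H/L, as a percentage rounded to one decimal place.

Entropy H = −Σ p log₂ p ≈ 2.0777 bits.
Huffman merges: 1/25+11/100→3/20; 3/20+1/4→2/5; 29/100+31/100→3/5; 2/5+3/5→1. L = 43/20 ≈ 2.1500.
Efficiency = H/L = 2.0777/2.1500 = 96.6%.

96.6%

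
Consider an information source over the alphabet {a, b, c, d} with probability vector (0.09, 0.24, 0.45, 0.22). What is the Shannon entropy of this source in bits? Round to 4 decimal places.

1.8058 bits

H = −Σ pᵢ log₂ pᵢ.
−0.09·log₂(0.09) = 0.3127
−0.24·log₂(0.24) = 0.4941
−0.45·log₂(0.45) = 0.5184
−0.22·log₂(0.22) = 0.4806
Sum ≈ 1.8058 → 1.8058 bits.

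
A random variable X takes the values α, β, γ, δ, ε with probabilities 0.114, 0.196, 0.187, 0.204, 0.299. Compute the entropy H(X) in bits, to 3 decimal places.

2.259 bits

H = −Σ pᵢ log₂ pᵢ.
−0.114·log₂(0.114) = 0.3571
−0.196·log₂(0.196) = 0.4608
−0.187·log₂(0.187) = 0.4523
−0.204·log₂(0.204) = 0.4678
−0.299·log₂(0.299) = 0.5208
Sum ≈ 2.2589 → 2.259 bits.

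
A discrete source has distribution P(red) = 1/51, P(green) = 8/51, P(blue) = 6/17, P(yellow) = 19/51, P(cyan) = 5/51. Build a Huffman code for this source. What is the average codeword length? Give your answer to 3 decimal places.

Repeatedly combine the two least-probable nodes; the expected code length is the sum of the merged weights.
merge 1/51 + 5/51 → 2/17
merge 2/17 + 8/51 → 14/51
merge 14/51 + 6/17 → 32/51
merge 19/51 + 32/51 → 1
L = 2/17 + 14/51 + 32/51 + 1 = 103/51 ≈ 2.020 bits/symbol.

2.020 bits/symbol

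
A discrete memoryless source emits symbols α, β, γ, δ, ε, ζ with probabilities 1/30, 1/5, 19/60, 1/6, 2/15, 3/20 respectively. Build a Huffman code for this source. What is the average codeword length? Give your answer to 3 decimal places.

Repeatedly combine the two least-probable nodes; the expected code length is the sum of the merged weights.
merge 1/30 + 2/15 → 1/6
merge 3/20 + 1/6 → 19/60
merge 1/6 + 1/5 → 11/30
merge 19/60 + 19/60 → 19/30
merge 11/30 + 19/30 → 1
L = 1/6 + 19/60 + 11/30 + 19/30 + 1 = 149/60 ≈ 2.483 bits/symbol.

2.483 bits/symbol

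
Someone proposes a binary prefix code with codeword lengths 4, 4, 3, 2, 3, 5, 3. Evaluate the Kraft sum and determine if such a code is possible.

0.78125; yes

With common denominator 2^5 = 32: Σ 2^(−ℓᵢ) = 2/32 + 2/32 + 4/32 + 8/32 + 4/32 + 1/32 + 4/32 = 25/32 = 0.78125.
Kraft's inequality requires Σ ≤ 1; here Σ = 0.78125 ≤ 1, so such a prefix code exists.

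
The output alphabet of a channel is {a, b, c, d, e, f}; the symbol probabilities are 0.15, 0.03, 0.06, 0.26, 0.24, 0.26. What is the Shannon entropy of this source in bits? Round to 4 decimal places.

2.3106 bits

H = −Σ pᵢ log₂ pᵢ.
−0.15·log₂(0.15) = 0.4105
−0.03·log₂(0.03) = 0.1518
−0.06·log₂(0.06) = 0.2435
−0.26·log₂(0.26) = 0.5053
−0.24·log₂(0.24) = 0.4941
−0.26·log₂(0.26) = 0.5053
Sum ≈ 2.3106 → 2.3106 bits.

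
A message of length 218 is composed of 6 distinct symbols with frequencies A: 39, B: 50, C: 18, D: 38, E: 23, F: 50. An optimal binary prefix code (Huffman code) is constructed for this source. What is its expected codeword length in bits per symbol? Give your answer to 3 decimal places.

Probabilities are the counts divided by 218.
Repeatedly combine the two least-probable nodes; the expected code length is the sum of the merged weights.
merge 9/109 + 23/218 → 41/218
merge 19/109 + 39/218 → 77/218
merge 41/218 + 25/109 → 91/218
merge 25/109 + 77/218 → 127/218
merge 91/218 + 127/218 → 1
L = 41/218 + 77/218 + 91/218 + 127/218 + 1 = 277/109 ≈ 2.541 bits/symbol.

2.541 bits/symbol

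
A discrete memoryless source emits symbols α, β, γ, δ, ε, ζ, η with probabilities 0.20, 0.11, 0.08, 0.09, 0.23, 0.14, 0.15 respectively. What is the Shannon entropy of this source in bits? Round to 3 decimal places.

2.714 bits

H = −Σ pᵢ log₂ pᵢ.
−0.20·log₂(0.20) = 0.4644
−0.11·log₂(0.11) = 0.3503
−0.08·log₂(0.08) = 0.2915
−0.09·log₂(0.09) = 0.3127
−0.23·log₂(0.23) = 0.4877
−0.14·log₂(0.14) = 0.3971
−0.15·log₂(0.15) = 0.4105
Sum ≈ 2.7142 → 2.714 bits.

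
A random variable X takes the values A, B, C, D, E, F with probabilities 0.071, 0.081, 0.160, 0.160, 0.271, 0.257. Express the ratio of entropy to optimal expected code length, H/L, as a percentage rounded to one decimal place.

Entropy H = −Σ p log₂ p ≈ 2.4249 bits.
Huffman merges: 71/1000+81/1000→19/125; 19/125+4/25→39/125; 4/25+257/1000→417/1000; 271/1000+39/125→583/1000; 417/1000+583/1000→1. L = 308/125 ≈ 2.4640.
Efficiency = H/L = 2.4249/2.4640 = 98.4%.

98.4%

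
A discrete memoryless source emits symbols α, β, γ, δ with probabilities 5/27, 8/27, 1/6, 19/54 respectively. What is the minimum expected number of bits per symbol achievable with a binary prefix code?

Repeatedly combine the two least-probable nodes; the expected code length is the sum of the merged weights.
merge 1/6 + 5/27 → 19/54
merge 8/27 + 19/54 → 35/54
merge 19/54 + 35/54 → 1
L = 19/54 + 35/54 + 1 = 2 bits/symbol.

2 bits/symbol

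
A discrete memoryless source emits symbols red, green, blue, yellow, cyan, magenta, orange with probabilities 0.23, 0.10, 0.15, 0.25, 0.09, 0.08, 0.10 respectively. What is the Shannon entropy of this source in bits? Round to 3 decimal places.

H = −Σ pᵢ log₂ pᵢ.
−0.23·log₂(0.23) = 0.4877
−0.10·log₂(0.10) = 0.3322
−0.15·log₂(0.15) = 0.4105
−0.25·log₂(0.25) = 0.5000
−0.09·log₂(0.09) = 0.3127
−0.08·log₂(0.08) = 0.2915
−0.10·log₂(0.10) = 0.3322
Sum ≈ 2.6668 → 2.667 bits.

2.667 bits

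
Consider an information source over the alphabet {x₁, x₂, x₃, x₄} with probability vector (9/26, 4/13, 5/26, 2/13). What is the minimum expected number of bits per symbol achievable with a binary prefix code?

2 bits/symbol

Repeatedly combine the two least-probable nodes; the expected code length is the sum of the merged weights.
merge 2/13 + 5/26 → 9/26
merge 4/13 + 9/26 → 17/26
merge 9/26 + 17/26 → 1
L = 9/26 + 17/26 + 1 = 2 bits/symbol.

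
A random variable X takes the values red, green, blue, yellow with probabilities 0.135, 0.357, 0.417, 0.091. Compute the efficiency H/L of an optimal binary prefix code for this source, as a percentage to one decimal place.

97.4%

Entropy H = −Σ p log₂ p ≈ 1.7614 bits.
Huffman merges: 91/1000+27/200→113/500; 113/500+357/1000→583/1000; 417/1000+583/1000→1. L = 1809/1000 ≈ 1.8090.
Efficiency = H/L = 1.7614/1.8090 = 97.4%.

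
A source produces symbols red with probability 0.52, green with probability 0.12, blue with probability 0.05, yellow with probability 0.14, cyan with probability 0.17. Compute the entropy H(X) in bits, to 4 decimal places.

1.9054 bits

H = −Σ pᵢ log₂ pᵢ.
−0.52·log₂(0.52) = 0.4906
−0.12·log₂(0.12) = 0.3671
−0.05·log₂(0.05) = 0.2161
−0.14·log₂(0.14) = 0.3971
−0.17·log₂(0.17) = 0.4346
Sum ≈ 1.9054 → 1.9054 bits.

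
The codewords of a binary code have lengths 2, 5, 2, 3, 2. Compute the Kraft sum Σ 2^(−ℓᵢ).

With common denominator 2^5 = 32: Σ 2^(−ℓᵢ) = 8/32 + 1/32 + 8/32 + 4/32 + 8/32 = 29/32 = 0.90625.

0.90625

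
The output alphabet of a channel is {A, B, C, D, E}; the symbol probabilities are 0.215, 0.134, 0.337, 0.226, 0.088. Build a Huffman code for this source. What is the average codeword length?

2.222 bits/symbol

Repeatedly combine the two least-probable nodes; the expected code length is the sum of the merged weights.
merge 11/125 + 67/500 → 111/500
merge 43/200 + 111/500 → 437/1000
merge 113/500 + 337/1000 → 563/1000
merge 437/1000 + 563/1000 → 1
L = 111/500 + 437/1000 + 563/1000 + 1 = 1111/500 = 2.222 bits/symbol.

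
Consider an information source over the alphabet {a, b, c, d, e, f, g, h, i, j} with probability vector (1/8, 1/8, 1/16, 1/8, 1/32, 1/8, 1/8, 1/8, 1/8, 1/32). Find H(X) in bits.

Each probability is a power of 1/2, so log₂(1/p) is an integer.
H = Σ p·log₂(1/p) = 1/8·3 + 1/8·3 + 1/16·4 + 1/8·3 + 1/32·5 + 1/8·3 + 1/8·3 + 1/8·3 + 1/8·3 + 1/32·5 = 3.1875 bits.

3.1875 bits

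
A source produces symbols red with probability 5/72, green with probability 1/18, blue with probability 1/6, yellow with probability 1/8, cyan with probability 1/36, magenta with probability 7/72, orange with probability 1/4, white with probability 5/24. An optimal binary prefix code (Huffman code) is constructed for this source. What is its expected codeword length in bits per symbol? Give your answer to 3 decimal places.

2.778 bits/symbol

Repeatedly combine the two least-probable nodes; the expected code length is the sum of the merged weights.
merge 1/36 + 1/18 → 1/12
merge 5/72 + 1/12 → 11/72
merge 7/72 + 1/8 → 2/9
merge 11/72 + 1/6 → 23/72
merge 5/24 + 2/9 → 31/72
merge 1/4 + 23/72 → 41/72
merge 31/72 + 41/72 → 1
L = 1/12 + 11/72 + 2/9 + 23/72 + 31/72 + 41/72 + 1 = 25/9 ≈ 2.778 bits/symbol.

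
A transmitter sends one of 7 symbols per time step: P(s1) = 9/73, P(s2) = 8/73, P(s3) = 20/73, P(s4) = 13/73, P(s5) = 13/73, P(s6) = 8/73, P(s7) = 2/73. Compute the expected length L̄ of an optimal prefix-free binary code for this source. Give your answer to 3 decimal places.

2.685 bits/symbol

Repeatedly combine the two least-probable nodes; the expected code length is the sum of the merged weights.
merge 2/73 + 8/73 → 10/73
merge 8/73 + 9/73 → 17/73
merge 10/73 + 13/73 → 23/73
merge 13/73 + 17/73 → 30/73
merge 20/73 + 23/73 → 43/73
merge 30/73 + 43/73 → 1
L = 10/73 + 17/73 + 23/73 + 30/73 + 43/73 + 1 = 196/73 ≈ 2.685 bits/symbol.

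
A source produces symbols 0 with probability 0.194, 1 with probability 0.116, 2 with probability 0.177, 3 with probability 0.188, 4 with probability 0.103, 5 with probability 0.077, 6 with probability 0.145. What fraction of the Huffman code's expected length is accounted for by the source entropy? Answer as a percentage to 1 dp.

Entropy H = −Σ p log₂ p ≈ 2.7415 bits.
Huffman merges: 77/1000+103/1000→9/50; 29/250+29/200→261/1000; 177/1000+9/50→357/1000; 47/250+97/500→191/500; 261/1000+357/1000→309/500; 191/500+309/500→1. L = 1399/500 ≈ 2.7980.
Efficiency = H/L = 2.7415/2.7980 = 98.0%.

98.0%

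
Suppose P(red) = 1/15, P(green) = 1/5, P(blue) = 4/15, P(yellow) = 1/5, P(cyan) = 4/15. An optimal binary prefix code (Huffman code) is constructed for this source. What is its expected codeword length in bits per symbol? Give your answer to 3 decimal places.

Repeatedly combine the two least-probable nodes; the expected code length is the sum of the merged weights.
merge 1/15 + 1/5 → 4/15
merge 1/5 + 4/15 → 7/15
merge 4/15 + 4/15 → 8/15
merge 7/15 + 8/15 → 1
L = 4/15 + 7/15 + 8/15 + 1 = 34/15 ≈ 2.267 bits/symbol.

2.267 bits/symbol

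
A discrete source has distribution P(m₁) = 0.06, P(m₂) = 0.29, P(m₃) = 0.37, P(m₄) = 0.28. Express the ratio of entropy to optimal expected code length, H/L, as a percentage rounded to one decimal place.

91.7%

Entropy H = −Σ p log₂ p ≈ 1.8064 bits.
Huffman merges: 3/50+7/25→17/50; 29/100+17/50→63/100; 37/100+63/100→1. L = 197/100 ≈ 1.9700.
Efficiency = H/L = 1.8064/1.9700 = 91.7%.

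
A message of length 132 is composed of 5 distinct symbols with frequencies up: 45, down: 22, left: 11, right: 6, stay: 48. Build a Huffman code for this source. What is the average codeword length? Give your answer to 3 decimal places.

Probabilities are the counts divided by 132.
Repeatedly combine the two least-probable nodes; the expected code length is the sum of the merged weights.
merge 1/22 + 1/12 → 17/132
merge 17/132 + 1/6 → 13/44
merge 13/44 + 15/44 → 7/11
merge 4/11 + 7/11 → 1
L = 17/132 + 13/44 + 7/11 + 1 = 68/33 ≈ 2.061 bits/symbol.

2.061 bits/symbol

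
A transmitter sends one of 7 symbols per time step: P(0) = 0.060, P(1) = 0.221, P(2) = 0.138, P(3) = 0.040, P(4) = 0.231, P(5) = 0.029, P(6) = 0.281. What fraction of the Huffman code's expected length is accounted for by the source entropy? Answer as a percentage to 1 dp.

99.6%

Entropy H = −Σ p log₂ p ≈ 2.4560 bits.
Huffman merges: 29/1000+1/25→69/1000; 3/50+69/1000→129/1000; 129/1000+69/500→267/1000; 221/1000+231/1000→113/250; 267/1000+281/1000→137/250; 113/250+137/250→1. L = 493/200 ≈ 2.4650.
Efficiency = H/L = 2.4560/2.4650 = 99.6%.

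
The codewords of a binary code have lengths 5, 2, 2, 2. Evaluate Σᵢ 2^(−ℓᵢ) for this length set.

0.78125

With common denominator 2^5 = 32: Σ 2^(−ℓᵢ) = 1/32 + 8/32 + 8/32 + 8/32 = 25/32 = 0.78125.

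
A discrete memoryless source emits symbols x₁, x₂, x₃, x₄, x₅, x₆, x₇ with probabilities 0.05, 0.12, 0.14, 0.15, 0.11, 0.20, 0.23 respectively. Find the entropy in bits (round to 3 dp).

H = −Σ pᵢ log₂ pᵢ.
−0.05·log₂(0.05) = 0.2161
−0.12·log₂(0.12) = 0.3671
−0.14·log₂(0.14) = 0.3971
−0.15·log₂(0.15) = 0.4105
−0.11·log₂(0.11) = 0.3503
−0.20·log₂(0.20) = 0.4644
−0.23·log₂(0.23) = 0.4877
Sum ≈ 2.6932 → 2.693 bits.

2.693 bits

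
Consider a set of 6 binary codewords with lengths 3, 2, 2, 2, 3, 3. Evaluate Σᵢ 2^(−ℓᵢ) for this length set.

1.125

With common denominator 2^3 = 8: Σ 2^(−ℓᵢ) = 1/8 + 2/8 + 2/8 + 2/8 + 1/8 + 1/8 = 9/8 = 1.125.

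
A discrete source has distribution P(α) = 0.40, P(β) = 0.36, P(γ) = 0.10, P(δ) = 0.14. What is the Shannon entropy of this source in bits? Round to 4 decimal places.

1.7887 bits

H = −Σ pᵢ log₂ pᵢ.
−0.40·log₂(0.40) = 0.5288
−0.36·log₂(0.36) = 0.5306
−0.10·log₂(0.10) = 0.3322
−0.14·log₂(0.14) = 0.3971
Sum ≈ 1.7887 → 1.7887 bits.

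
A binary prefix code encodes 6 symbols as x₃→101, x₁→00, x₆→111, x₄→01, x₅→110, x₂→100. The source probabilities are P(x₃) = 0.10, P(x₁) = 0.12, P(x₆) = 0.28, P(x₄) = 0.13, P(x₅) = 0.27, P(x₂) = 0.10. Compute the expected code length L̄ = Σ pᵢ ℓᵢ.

L̄ = Σ pᵢ·ℓᵢ = 0.10·3 + 0.12·2 + 0.28·3 + 0.13·2 + 0.27·3 + 0.10·3 = 2.75 bits/symbol.

2.75 bits/symbol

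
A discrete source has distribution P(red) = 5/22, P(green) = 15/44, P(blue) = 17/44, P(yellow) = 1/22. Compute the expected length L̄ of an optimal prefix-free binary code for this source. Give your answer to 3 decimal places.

1.886 bits/symbol

Repeatedly combine the two least-probable nodes; the expected code length is the sum of the merged weights.
merge 1/22 + 5/22 → 3/11
merge 3/11 + 15/44 → 27/44
merge 17/44 + 27/44 → 1
L = 3/11 + 27/44 + 1 = 83/44 ≈ 1.886 bits/symbol.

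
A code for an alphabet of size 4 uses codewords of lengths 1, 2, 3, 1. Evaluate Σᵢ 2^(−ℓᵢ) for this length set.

With common denominator 2^3 = 8: Σ 2^(−ℓᵢ) = 4/8 + 2/8 + 1/8 + 4/8 = 11/8 = 1.375.

1.375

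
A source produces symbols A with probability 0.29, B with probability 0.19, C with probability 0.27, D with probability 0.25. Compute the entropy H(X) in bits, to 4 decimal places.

H = −Σ pᵢ log₂ pᵢ.
−0.29·log₂(0.29) = 0.5179
−0.19·log₂(0.19) = 0.4552
−0.27·log₂(0.27) = 0.5100
−0.25·log₂(0.25) = 0.5000
Sum ≈ 1.9832 → 1.9832 bits.

1.9832 bits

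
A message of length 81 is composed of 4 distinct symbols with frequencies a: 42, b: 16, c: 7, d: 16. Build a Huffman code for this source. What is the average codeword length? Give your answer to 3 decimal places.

Probabilities are the counts divided by 81.
Repeatedly combine the two least-probable nodes; the expected code length is the sum of the merged weights.
merge 7/81 + 16/81 → 23/81
merge 16/81 + 23/81 → 13/27
merge 13/27 + 14/27 → 1
L = 23/81 + 13/27 + 1 = 143/81 ≈ 1.765 bits/symbol.

1.765 bits/symbol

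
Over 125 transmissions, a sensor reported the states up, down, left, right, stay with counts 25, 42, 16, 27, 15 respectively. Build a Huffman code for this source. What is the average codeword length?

2.248 bits/symbol

Probabilities are the counts divided by 125.
Repeatedly combine the two least-probable nodes; the expected code length is the sum of the merged weights.
merge 3/25 + 16/125 → 31/125
merge 1/5 + 27/125 → 52/125
merge 31/125 + 42/125 → 73/125
merge 52/125 + 73/125 → 1
L = 31/125 + 52/125 + 73/125 + 1 = 281/125 = 2.248 bits/symbol.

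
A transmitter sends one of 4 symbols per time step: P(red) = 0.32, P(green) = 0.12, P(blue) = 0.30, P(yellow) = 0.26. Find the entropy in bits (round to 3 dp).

1.919 bits

H = −Σ pᵢ log₂ pᵢ.
−0.32·log₂(0.32) = 0.5260
−0.12·log₂(0.12) = 0.3671
−0.30·log₂(0.30) = 0.5211
−0.26·log₂(0.26) = 0.5053
Sum ≈ 1.9195 → 1.919 bits.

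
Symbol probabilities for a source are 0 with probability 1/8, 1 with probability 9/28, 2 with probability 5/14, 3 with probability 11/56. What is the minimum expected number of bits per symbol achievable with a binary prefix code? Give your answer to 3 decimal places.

1.964 bits/symbol

Repeatedly combine the two least-probable nodes; the expected code length is the sum of the merged weights.
merge 1/8 + 11/56 → 9/28
merge 9/28 + 9/28 → 9/14
merge 5/14 + 9/14 → 1
L = 9/28 + 9/14 + 1 = 55/28 ≈ 1.964 bits/symbol.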